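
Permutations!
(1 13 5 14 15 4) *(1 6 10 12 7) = (1 13 5 14 15 4 6 10 12 7) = [0, 13, 2, 3, 6, 14, 10, 1, 8, 9, 12, 11, 7, 5, 15, 4]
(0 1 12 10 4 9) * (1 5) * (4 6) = (0 5 1 12 10 6 4 9) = [5, 12, 2, 3, 9, 1, 4, 7, 8, 0, 6, 11, 10]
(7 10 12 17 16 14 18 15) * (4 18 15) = [0, 1, 2, 3, 18, 5, 6, 10, 8, 9, 12, 11, 17, 13, 15, 7, 14, 16, 4] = (4 18)(7 10 12 17 16 14 15)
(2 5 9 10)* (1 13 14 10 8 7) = (1 13 14 10 2 5 9 8 7) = [0, 13, 5, 3, 4, 9, 6, 1, 7, 8, 2, 11, 12, 14, 10]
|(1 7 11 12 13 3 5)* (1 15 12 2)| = 20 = |(1 7 11 2)(3 5 15 12 13)|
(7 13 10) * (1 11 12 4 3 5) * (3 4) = (1 11 12 3 5)(7 13 10) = [0, 11, 2, 5, 4, 1, 6, 13, 8, 9, 7, 12, 3, 10]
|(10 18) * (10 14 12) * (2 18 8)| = |(2 18 14 12 10 8)| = 6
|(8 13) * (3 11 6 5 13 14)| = 7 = |(3 11 6 5 13 8 14)|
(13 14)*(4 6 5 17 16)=(4 6 5 17 16)(13 14)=[0, 1, 2, 3, 6, 17, 5, 7, 8, 9, 10, 11, 12, 14, 13, 15, 4, 16]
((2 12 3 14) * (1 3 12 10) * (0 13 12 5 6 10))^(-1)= (0 2 14 3 1 10 6 5 12 13)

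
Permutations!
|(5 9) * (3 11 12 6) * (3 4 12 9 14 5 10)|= |(3 11 9 10)(4 12 6)(5 14)|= 12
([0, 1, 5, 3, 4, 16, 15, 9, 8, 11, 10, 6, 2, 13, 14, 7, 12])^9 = (2 5 16 12)(6 11 9 7 15)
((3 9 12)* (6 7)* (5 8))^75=((3 9 12)(5 8)(6 7))^75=(12)(5 8)(6 7)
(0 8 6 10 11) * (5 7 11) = [8, 1, 2, 3, 4, 7, 10, 11, 6, 9, 5, 0] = (0 8 6 10 5 7 11)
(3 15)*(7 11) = (3 15)(7 11) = [0, 1, 2, 15, 4, 5, 6, 11, 8, 9, 10, 7, 12, 13, 14, 3]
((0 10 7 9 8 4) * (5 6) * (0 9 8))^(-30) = ((0 10 7 8 4 9)(5 6))^(-30) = (10)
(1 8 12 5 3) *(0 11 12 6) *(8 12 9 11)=[8, 12, 2, 1, 4, 3, 0, 7, 6, 11, 10, 9, 5]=(0 8 6)(1 12 5 3)(9 11)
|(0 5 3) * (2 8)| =6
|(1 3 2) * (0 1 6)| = 5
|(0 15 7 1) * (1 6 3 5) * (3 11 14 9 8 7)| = |(0 15 3 5 1)(6 11 14 9 8 7)| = 30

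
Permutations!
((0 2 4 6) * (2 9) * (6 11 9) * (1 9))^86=((0 6)(1 9 2 4 11))^86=(1 9 2 4 11)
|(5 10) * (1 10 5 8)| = 3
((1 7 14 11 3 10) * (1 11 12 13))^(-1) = ((1 7 14 12 13)(3 10 11))^(-1) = (1 13 12 14 7)(3 11 10)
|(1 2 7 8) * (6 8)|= |(1 2 7 6 8)|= 5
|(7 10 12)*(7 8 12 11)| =|(7 10 11)(8 12)| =6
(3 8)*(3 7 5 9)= [0, 1, 2, 8, 4, 9, 6, 5, 7, 3]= (3 8 7 5 9)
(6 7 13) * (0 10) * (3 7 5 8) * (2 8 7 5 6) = (0 10)(2 8 3 5 7 13) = [10, 1, 8, 5, 4, 7, 6, 13, 3, 9, 0, 11, 12, 2]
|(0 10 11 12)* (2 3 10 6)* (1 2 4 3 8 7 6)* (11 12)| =10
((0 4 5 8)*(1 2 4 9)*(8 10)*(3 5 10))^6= (0 8 10 4 2 1 9)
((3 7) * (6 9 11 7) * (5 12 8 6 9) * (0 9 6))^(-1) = (0 8 12 5 6 3 7 11 9)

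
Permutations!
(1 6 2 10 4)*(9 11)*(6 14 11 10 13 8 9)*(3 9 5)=(1 14 11 6 2 13 8 5 3 9 10 4)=[0, 14, 13, 9, 1, 3, 2, 7, 5, 10, 4, 6, 12, 8, 11]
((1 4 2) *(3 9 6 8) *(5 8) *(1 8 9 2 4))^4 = (2 8 3)(5 9 6)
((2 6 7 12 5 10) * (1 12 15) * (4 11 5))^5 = ((1 12 4 11 5 10 2 6 7 15))^5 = (1 10)(2 12)(4 6)(5 15)(7 11)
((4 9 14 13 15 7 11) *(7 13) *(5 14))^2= ((4 9 5 14 7 11)(13 15))^2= (15)(4 5 7)(9 14 11)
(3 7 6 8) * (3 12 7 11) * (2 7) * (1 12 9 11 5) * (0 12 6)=[12, 6, 7, 5, 4, 1, 8, 0, 9, 11, 10, 3, 2]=(0 12 2 7)(1 6 8 9 11 3 5)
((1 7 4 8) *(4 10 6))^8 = ((1 7 10 6 4 8))^8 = (1 10 4)(6 8 7)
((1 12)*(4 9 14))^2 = (4 14 9)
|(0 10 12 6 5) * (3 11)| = |(0 10 12 6 5)(3 11)| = 10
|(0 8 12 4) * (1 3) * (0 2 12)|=|(0 8)(1 3)(2 12 4)|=6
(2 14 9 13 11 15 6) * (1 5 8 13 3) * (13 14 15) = (1 5 8 14 9 3)(2 15 6)(11 13) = [0, 5, 15, 1, 4, 8, 2, 7, 14, 3, 10, 13, 12, 11, 9, 6]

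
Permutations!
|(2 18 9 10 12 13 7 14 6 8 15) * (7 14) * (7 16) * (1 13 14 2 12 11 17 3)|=|(1 13 2 18 9 10 11 17 3)(6 8 15 12 14)(7 16)|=90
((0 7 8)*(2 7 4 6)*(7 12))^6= ((0 4 6 2 12 7 8))^6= (0 8 7 12 2 6 4)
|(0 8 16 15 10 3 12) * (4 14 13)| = |(0 8 16 15 10 3 12)(4 14 13)| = 21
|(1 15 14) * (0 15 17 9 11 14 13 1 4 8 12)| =11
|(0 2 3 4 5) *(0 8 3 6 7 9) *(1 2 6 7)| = 12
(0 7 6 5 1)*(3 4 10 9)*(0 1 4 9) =[7, 1, 2, 9, 10, 4, 5, 6, 8, 3, 0] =(0 7 6 5 4 10)(3 9)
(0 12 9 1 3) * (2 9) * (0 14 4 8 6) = [12, 3, 9, 14, 8, 5, 0, 7, 6, 1, 10, 11, 2, 13, 4] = (0 12 2 9 1 3 14 4 8 6)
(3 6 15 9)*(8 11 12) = (3 6 15 9)(8 11 12) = [0, 1, 2, 6, 4, 5, 15, 7, 11, 3, 10, 12, 8, 13, 14, 9]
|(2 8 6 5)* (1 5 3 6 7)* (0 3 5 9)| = |(0 3 6 5 2 8 7 1 9)| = 9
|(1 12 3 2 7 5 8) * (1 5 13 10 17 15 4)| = 10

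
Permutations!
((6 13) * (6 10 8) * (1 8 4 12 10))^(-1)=(1 13 6 8)(4 10 12)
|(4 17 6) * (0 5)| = 6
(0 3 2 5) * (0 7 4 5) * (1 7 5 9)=(0 3 2)(1 7 4 9)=[3, 7, 0, 2, 9, 5, 6, 4, 8, 1]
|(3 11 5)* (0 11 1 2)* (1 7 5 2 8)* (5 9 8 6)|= 21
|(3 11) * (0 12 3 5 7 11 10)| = 12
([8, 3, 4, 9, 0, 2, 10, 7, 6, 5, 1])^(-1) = [4, 10, 5, 1, 2, 9, 8, 7, 0, 3, 6]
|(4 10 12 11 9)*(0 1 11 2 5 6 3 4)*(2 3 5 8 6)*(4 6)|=8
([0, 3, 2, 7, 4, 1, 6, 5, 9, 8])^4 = (9)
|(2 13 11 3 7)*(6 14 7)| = |(2 13 11 3 6 14 7)| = 7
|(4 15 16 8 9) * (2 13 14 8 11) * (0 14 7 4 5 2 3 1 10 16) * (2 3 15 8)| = |(0 14 2 13 7 4 8 9 5 3 1 10 16 11 15)| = 15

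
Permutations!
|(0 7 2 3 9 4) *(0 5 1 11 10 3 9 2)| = |(0 7)(1 11 10 3 2 9 4 5)| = 8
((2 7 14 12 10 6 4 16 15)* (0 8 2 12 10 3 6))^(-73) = (0 10 14 7 2 8)(3 12 15 16 4 6)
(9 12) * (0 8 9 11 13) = (0 8 9 12 11 13) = [8, 1, 2, 3, 4, 5, 6, 7, 9, 12, 10, 13, 11, 0]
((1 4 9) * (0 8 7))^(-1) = (0 7 8)(1 9 4)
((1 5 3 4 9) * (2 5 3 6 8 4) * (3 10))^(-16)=((1 10 3 2 5 6 8 4 9))^(-16)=(1 3 5 8 9 10 2 6 4)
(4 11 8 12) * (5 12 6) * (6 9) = (4 11 8 9 6 5 12) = [0, 1, 2, 3, 11, 12, 5, 7, 9, 6, 10, 8, 4]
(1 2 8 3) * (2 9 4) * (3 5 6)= (1 9 4 2 8 5 6 3)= [0, 9, 8, 1, 2, 6, 3, 7, 5, 4]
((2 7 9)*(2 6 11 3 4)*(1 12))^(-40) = (12)(2 9 11 4 7 6 3)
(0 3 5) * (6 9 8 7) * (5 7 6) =(0 3 7 5)(6 9 8) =[3, 1, 2, 7, 4, 0, 9, 5, 6, 8]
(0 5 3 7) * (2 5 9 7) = [9, 1, 5, 2, 4, 3, 6, 0, 8, 7] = (0 9 7)(2 5 3)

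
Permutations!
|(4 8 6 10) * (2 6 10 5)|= |(2 6 5)(4 8 10)|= 3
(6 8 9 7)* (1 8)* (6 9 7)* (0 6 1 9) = (0 6 9 1 8 7) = [6, 8, 2, 3, 4, 5, 9, 0, 7, 1]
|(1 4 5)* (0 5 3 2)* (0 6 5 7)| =6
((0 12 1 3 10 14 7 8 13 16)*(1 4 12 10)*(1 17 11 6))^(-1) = (0 16 13 8 7 14 10)(1 6 11 17 3)(4 12)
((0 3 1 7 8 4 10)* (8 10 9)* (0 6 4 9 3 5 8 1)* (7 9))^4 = ((0 5 8 7 10 6 4 3)(1 9))^4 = (0 10)(3 7)(4 8)(5 6)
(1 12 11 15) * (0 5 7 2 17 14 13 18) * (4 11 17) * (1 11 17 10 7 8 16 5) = (0 1 12 10 7 2 4 17 14 13 18)(5 8 16)(11 15) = [1, 12, 4, 3, 17, 8, 6, 2, 16, 9, 7, 15, 10, 18, 13, 11, 5, 14, 0]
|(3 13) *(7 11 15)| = 6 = |(3 13)(7 11 15)|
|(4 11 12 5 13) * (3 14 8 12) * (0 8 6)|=|(0 8 12 5 13 4 11 3 14 6)|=10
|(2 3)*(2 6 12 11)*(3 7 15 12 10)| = |(2 7 15 12 11)(3 6 10)| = 15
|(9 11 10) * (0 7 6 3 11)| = 7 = |(0 7 6 3 11 10 9)|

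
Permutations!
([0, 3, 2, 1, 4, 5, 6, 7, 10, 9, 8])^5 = (1 3)(8 10)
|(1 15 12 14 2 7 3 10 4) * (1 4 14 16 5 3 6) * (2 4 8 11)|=14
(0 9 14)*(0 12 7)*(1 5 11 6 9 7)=(0 7)(1 5 11 6 9 14 12)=[7, 5, 2, 3, 4, 11, 9, 0, 8, 14, 10, 6, 1, 13, 12]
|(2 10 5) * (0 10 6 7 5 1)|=|(0 10 1)(2 6 7 5)|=12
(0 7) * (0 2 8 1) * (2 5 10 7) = [2, 0, 8, 3, 4, 10, 6, 5, 1, 9, 7] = (0 2 8 1)(5 10 7)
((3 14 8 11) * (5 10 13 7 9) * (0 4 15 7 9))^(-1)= ((0 4 15 7)(3 14 8 11)(5 10 13 9))^(-1)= (0 7 15 4)(3 11 8 14)(5 9 13 10)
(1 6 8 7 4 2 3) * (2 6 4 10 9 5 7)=(1 4 6 8 2 3)(5 7 10 9)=[0, 4, 3, 1, 6, 7, 8, 10, 2, 5, 9]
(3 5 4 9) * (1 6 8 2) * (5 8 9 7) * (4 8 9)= (1 6 4 7 5 8 2)(3 9)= [0, 6, 1, 9, 7, 8, 4, 5, 2, 3]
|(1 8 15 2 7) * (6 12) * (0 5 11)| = 30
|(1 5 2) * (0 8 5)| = 5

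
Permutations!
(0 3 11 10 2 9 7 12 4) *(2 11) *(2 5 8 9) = (0 3 5 8 9 7 12 4)(10 11) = [3, 1, 2, 5, 0, 8, 6, 12, 9, 7, 11, 10, 4]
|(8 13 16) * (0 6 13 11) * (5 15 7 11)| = 9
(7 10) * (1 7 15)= (1 7 10 15)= [0, 7, 2, 3, 4, 5, 6, 10, 8, 9, 15, 11, 12, 13, 14, 1]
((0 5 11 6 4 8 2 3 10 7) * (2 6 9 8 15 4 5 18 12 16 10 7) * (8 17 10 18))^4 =(0 11 2 8 9 3 6 17 7 5 10)(12 16 18)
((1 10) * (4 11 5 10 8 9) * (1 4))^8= (11)(1 9 8)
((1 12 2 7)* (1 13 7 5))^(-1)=((1 12 2 5)(7 13))^(-1)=(1 5 2 12)(7 13)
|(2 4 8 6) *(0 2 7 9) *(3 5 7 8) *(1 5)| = 8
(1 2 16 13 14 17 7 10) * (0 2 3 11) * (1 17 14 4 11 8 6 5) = [2, 3, 16, 8, 11, 1, 5, 10, 6, 9, 17, 0, 12, 4, 14, 15, 13, 7] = (0 2 16 13 4 11)(1 3 8 6 5)(7 10 17)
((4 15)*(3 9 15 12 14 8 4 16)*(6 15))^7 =((3 9 6 15 16)(4 12 14 8))^7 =(3 6 16 9 15)(4 8 14 12)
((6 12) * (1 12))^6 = ((1 12 6))^6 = (12)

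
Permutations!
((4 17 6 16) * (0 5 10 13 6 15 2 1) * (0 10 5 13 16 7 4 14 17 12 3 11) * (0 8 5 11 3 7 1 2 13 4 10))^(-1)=(0 1 6 13 15 17 14 16 10 7 12 4)(5 8 11)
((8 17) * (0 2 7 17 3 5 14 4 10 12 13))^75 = (0 17 5 10)(2 8 14 12)(3 4 13 7)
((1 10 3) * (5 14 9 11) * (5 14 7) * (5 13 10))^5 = ((1 5 7 13 10 3)(9 11 14))^5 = (1 3 10 13 7 5)(9 14 11)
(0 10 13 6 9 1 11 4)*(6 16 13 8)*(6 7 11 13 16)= (16)(0 10 8 7 11 4)(1 13 6 9)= [10, 13, 2, 3, 0, 5, 9, 11, 7, 1, 8, 4, 12, 6, 14, 15, 16]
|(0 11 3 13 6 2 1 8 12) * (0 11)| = 8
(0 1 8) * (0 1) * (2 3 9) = [0, 8, 3, 9, 4, 5, 6, 7, 1, 2] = (1 8)(2 3 9)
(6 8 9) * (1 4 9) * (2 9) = (1 4 2 9 6 8) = [0, 4, 9, 3, 2, 5, 8, 7, 1, 6]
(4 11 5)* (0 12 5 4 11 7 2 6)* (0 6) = (0 12 5 11 4 7 2) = [12, 1, 0, 3, 7, 11, 6, 2, 8, 9, 10, 4, 5]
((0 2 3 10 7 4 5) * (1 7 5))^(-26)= (0 5 10 3 2)(1 7 4)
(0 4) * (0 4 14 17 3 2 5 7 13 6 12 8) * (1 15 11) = [14, 15, 5, 2, 4, 7, 12, 13, 0, 9, 10, 1, 8, 6, 17, 11, 16, 3] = (0 14 17 3 2 5 7 13 6 12 8)(1 15 11)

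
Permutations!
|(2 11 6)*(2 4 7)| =|(2 11 6 4 7)| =5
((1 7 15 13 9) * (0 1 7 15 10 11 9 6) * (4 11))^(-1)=((0 1 15 13 6)(4 11 9 7 10))^(-1)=(0 6 13 15 1)(4 10 7 9 11)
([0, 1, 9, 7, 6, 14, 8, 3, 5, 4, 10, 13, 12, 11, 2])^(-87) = (2 8 9 5 4 14 6)(3 7)(11 13)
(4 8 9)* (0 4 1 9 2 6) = (0 4 8 2 6)(1 9) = [4, 9, 6, 3, 8, 5, 0, 7, 2, 1]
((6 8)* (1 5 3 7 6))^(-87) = (1 7)(3 8)(5 6)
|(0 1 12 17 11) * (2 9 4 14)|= 20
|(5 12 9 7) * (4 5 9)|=6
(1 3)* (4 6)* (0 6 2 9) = [6, 3, 9, 1, 2, 5, 4, 7, 8, 0] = (0 6 4 2 9)(1 3)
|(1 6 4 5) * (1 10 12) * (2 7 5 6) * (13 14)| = 6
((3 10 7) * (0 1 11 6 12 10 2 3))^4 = ((0 1 11 6 12 10 7)(2 3))^4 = (0 12 1 10 11 7 6)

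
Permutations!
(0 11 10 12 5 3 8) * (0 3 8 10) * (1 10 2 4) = (0 11)(1 10 12 5 8 3 2 4) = [11, 10, 4, 2, 1, 8, 6, 7, 3, 9, 12, 0, 5]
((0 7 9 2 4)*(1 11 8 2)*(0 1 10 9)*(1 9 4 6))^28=((0 7)(1 11 8 2 6)(4 9 10))^28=(1 2 11 6 8)(4 9 10)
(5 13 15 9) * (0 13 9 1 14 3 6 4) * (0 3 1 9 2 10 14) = (0 13 15 9 5 2 10 14 1)(3 6 4) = [13, 0, 10, 6, 3, 2, 4, 7, 8, 5, 14, 11, 12, 15, 1, 9]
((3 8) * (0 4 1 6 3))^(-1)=(0 8 3 6 1 4)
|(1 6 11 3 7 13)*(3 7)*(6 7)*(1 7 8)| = 2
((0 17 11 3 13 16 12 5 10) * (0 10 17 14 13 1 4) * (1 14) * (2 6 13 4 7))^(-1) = (0 4 14 3 11 17 5 12 16 13 6 2 7 1)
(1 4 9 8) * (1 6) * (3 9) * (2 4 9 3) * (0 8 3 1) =(0 8 6)(1 9 3)(2 4) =[8, 9, 4, 1, 2, 5, 0, 7, 6, 3]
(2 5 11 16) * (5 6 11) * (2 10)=(2 6 11 16 10)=[0, 1, 6, 3, 4, 5, 11, 7, 8, 9, 2, 16, 12, 13, 14, 15, 10]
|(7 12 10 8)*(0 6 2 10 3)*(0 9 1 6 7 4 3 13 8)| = |(0 7 12 13 8 4 3 9 1 6 2 10)| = 12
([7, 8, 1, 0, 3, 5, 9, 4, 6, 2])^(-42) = (0 4)(1 9 8 2 6)(3 7)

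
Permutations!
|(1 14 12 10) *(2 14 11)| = 6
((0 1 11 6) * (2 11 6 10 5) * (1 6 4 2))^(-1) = (0 6)(1 5 10 11 2 4)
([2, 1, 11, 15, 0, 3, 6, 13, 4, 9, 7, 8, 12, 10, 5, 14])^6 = (0 2 11 8 4)(3 14)(5 15)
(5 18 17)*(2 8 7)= (2 8 7)(5 18 17)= [0, 1, 8, 3, 4, 18, 6, 2, 7, 9, 10, 11, 12, 13, 14, 15, 16, 5, 17]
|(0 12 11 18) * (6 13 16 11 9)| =8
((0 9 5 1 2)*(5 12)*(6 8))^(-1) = (0 2 1 5 12 9)(6 8)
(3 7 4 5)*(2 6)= [0, 1, 6, 7, 5, 3, 2, 4]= (2 6)(3 7 4 5)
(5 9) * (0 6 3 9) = [6, 1, 2, 9, 4, 0, 3, 7, 8, 5] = (0 6 3 9 5)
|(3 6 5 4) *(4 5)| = 3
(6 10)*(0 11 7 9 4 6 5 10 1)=(0 11 7 9 4 6 1)(5 10)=[11, 0, 2, 3, 6, 10, 1, 9, 8, 4, 5, 7]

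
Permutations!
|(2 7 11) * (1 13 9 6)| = |(1 13 9 6)(2 7 11)| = 12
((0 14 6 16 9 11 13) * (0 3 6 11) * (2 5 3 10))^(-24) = (0 16 3 2 13 14 9 6 5 10 11)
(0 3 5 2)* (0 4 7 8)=(0 3 5 2 4 7 8)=[3, 1, 4, 5, 7, 2, 6, 8, 0]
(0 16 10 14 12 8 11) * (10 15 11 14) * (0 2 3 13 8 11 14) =(0 16 15 14 12 11 2 3 13 8) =[16, 1, 3, 13, 4, 5, 6, 7, 0, 9, 10, 2, 11, 8, 12, 14, 15]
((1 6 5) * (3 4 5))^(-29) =((1 6 3 4 5))^(-29) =(1 6 3 4 5)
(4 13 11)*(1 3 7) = [0, 3, 2, 7, 13, 5, 6, 1, 8, 9, 10, 4, 12, 11] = (1 3 7)(4 13 11)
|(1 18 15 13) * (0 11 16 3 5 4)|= |(0 11 16 3 5 4)(1 18 15 13)|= 12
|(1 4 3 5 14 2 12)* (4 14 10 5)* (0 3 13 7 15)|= |(0 3 4 13 7 15)(1 14 2 12)(5 10)|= 12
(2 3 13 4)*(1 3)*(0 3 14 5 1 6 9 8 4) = (0 3 13)(1 14 5)(2 6 9 8 4) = [3, 14, 6, 13, 2, 1, 9, 7, 4, 8, 10, 11, 12, 0, 5]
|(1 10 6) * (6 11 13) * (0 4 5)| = |(0 4 5)(1 10 11 13 6)| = 15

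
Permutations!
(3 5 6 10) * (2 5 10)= (2 5 6)(3 10)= [0, 1, 5, 10, 4, 6, 2, 7, 8, 9, 3]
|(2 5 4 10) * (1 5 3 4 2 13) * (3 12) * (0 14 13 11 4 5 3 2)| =|(0 14 13 1 3 5)(2 12)(4 10 11)| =6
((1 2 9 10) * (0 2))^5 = ((0 2 9 10 1))^5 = (10)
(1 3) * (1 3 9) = (1 9) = [0, 9, 2, 3, 4, 5, 6, 7, 8, 1]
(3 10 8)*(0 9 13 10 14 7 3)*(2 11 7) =(0 9 13 10 8)(2 11 7 3 14) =[9, 1, 11, 14, 4, 5, 6, 3, 0, 13, 8, 7, 12, 10, 2]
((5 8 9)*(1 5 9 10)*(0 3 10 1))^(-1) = ((0 3 10)(1 5 8))^(-1) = (0 10 3)(1 8 5)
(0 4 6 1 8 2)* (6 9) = (0 4 9 6 1 8 2) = [4, 8, 0, 3, 9, 5, 1, 7, 2, 6]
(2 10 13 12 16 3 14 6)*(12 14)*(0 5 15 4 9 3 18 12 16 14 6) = (0 5 15 4 9 3 16 18 12 14)(2 10 13 6) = [5, 1, 10, 16, 9, 15, 2, 7, 8, 3, 13, 11, 14, 6, 0, 4, 18, 17, 12]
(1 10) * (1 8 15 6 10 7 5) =[0, 7, 2, 3, 4, 1, 10, 5, 15, 9, 8, 11, 12, 13, 14, 6] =(1 7 5)(6 10 8 15)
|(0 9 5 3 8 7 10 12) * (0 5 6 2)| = 12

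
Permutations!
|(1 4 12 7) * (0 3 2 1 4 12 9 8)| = |(0 3 2 1 12 7 4 9 8)| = 9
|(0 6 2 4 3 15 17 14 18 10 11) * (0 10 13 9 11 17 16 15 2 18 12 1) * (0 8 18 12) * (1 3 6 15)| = 60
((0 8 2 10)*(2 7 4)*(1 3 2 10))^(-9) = (0 8 7 4 10)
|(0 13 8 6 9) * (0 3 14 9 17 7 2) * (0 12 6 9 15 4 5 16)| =|(0 13 8 9 3 14 15 4 5 16)(2 12 6 17 7)| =10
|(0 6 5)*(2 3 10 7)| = |(0 6 5)(2 3 10 7)| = 12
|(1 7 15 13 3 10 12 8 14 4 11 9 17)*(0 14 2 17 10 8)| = 56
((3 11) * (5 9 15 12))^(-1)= ((3 11)(5 9 15 12))^(-1)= (3 11)(5 12 15 9)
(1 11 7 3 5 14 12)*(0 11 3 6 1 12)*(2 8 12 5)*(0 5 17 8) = (0 11 7 6 1 3 2)(5 14)(8 12 17) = [11, 3, 0, 2, 4, 14, 1, 6, 12, 9, 10, 7, 17, 13, 5, 15, 16, 8]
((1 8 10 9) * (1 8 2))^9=(10)(1 2)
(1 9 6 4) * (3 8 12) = (1 9 6 4)(3 8 12) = [0, 9, 2, 8, 1, 5, 4, 7, 12, 6, 10, 11, 3]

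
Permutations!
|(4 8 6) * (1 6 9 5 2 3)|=|(1 6 4 8 9 5 2 3)|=8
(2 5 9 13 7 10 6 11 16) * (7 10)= (2 5 9 13 10 6 11 16)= [0, 1, 5, 3, 4, 9, 11, 7, 8, 13, 6, 16, 12, 10, 14, 15, 2]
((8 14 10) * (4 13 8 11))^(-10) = (4 8 10)(11 13 14)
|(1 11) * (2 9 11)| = |(1 2 9 11)| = 4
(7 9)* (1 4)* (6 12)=(1 4)(6 12)(7 9)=[0, 4, 2, 3, 1, 5, 12, 9, 8, 7, 10, 11, 6]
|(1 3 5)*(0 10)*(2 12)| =|(0 10)(1 3 5)(2 12)| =6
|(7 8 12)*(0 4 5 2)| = 12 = |(0 4 5 2)(7 8 12)|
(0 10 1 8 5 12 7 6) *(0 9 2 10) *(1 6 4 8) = (2 10 6 9)(4 8 5 12 7) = [0, 1, 10, 3, 8, 12, 9, 4, 5, 2, 6, 11, 7]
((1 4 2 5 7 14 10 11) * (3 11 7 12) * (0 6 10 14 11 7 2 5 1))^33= ((14)(0 6 10 2 1 4 5 12 3 7 11))^33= (14)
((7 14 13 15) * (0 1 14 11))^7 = ((0 1 14 13 15 7 11))^7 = (15)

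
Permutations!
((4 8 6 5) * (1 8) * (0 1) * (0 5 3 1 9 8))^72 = (9) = ((0 9 8 6 3 1)(4 5))^72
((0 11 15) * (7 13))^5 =(0 15 11)(7 13)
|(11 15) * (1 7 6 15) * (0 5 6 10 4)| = 9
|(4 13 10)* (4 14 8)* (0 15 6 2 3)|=5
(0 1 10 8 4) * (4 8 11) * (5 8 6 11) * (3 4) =(0 1 10 5 8 6 11 3 4) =[1, 10, 2, 4, 0, 8, 11, 7, 6, 9, 5, 3]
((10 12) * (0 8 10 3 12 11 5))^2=(12)(0 10 5 8 11)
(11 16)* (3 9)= (3 9)(11 16)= [0, 1, 2, 9, 4, 5, 6, 7, 8, 3, 10, 16, 12, 13, 14, 15, 11]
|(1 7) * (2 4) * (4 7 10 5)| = 6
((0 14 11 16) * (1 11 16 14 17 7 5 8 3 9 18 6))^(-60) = (0 3 11 7 18 16 8 1 17 9 14 5 6)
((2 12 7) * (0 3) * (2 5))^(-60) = ((0 3)(2 12 7 5))^(-60) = (12)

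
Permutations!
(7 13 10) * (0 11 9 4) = [11, 1, 2, 3, 0, 5, 6, 13, 8, 4, 7, 9, 12, 10] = (0 11 9 4)(7 13 10)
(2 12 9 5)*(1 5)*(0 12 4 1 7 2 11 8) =(0 12 9 7 2 4 1 5 11 8) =[12, 5, 4, 3, 1, 11, 6, 2, 0, 7, 10, 8, 9]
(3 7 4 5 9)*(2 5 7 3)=(2 5 9)(4 7)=[0, 1, 5, 3, 7, 9, 6, 4, 8, 2]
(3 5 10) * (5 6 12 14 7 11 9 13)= (3 6 12 14 7 11 9 13 5 10)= [0, 1, 2, 6, 4, 10, 12, 11, 8, 13, 3, 9, 14, 5, 7]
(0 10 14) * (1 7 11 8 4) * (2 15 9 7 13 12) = (0 10 14)(1 13 12 2 15 9 7 11 8 4) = [10, 13, 15, 3, 1, 5, 6, 11, 4, 7, 14, 8, 2, 12, 0, 9]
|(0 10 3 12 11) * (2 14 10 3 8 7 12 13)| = |(0 3 13 2 14 10 8 7 12 11)| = 10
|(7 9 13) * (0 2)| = 6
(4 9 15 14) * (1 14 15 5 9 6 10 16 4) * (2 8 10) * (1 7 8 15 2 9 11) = (1 14 7 8 10 16 4 6 9 5 11)(2 15) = [0, 14, 15, 3, 6, 11, 9, 8, 10, 5, 16, 1, 12, 13, 7, 2, 4]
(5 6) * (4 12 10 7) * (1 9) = (1 9)(4 12 10 7)(5 6) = [0, 9, 2, 3, 12, 6, 5, 4, 8, 1, 7, 11, 10]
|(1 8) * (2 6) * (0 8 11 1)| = |(0 8)(1 11)(2 6)| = 2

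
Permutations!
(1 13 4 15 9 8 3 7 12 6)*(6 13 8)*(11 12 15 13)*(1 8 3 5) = [0, 3, 2, 7, 13, 1, 8, 15, 5, 6, 10, 12, 11, 4, 14, 9] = (1 3 7 15 9 6 8 5)(4 13)(11 12)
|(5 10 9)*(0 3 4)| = 3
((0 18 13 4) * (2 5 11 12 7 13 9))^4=((0 18 9 2 5 11 12 7 13 4))^4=(0 5 13 9 12)(2 7 18 11 4)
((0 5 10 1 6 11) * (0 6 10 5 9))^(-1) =(0 9)(1 10)(6 11) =((0 9)(1 10)(6 11))^(-1)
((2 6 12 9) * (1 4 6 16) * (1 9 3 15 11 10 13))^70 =(1 10 15 12 4 13 11 3 6)(2 16 9)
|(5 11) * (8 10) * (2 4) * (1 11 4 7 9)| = |(1 11 5 4 2 7 9)(8 10)| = 14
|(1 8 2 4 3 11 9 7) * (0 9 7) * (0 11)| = 9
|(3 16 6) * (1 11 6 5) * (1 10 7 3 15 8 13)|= 30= |(1 11 6 15 8 13)(3 16 5 10 7)|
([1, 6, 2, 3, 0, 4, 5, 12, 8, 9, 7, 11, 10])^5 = [0, 1, 2, 3, 4, 5, 6, 10, 8, 9, 12, 11, 7]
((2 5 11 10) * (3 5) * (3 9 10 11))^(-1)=(11)(2 10 9)(3 5)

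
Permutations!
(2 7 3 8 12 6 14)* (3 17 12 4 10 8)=(2 7 17 12 6 14)(4 10 8)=[0, 1, 7, 3, 10, 5, 14, 17, 4, 9, 8, 11, 6, 13, 2, 15, 16, 12]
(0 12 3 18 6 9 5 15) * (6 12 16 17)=(0 16 17 6 9 5 15)(3 18 12)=[16, 1, 2, 18, 4, 15, 9, 7, 8, 5, 10, 11, 3, 13, 14, 0, 17, 6, 12]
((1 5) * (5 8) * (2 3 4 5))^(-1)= ((1 8 2 3 4 5))^(-1)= (1 5 4 3 2 8)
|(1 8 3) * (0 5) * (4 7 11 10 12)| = 30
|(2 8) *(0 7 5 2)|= 5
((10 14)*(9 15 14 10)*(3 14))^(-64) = ((3 14 9 15))^(-64) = (15)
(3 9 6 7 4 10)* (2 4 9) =[0, 1, 4, 2, 10, 5, 7, 9, 8, 6, 3] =(2 4 10 3)(6 7 9)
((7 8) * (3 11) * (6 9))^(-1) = ((3 11)(6 9)(7 8))^(-1) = (3 11)(6 9)(7 8)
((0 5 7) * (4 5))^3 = ((0 4 5 7))^3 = (0 7 5 4)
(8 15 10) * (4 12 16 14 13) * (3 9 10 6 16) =[0, 1, 2, 9, 12, 5, 16, 7, 15, 10, 8, 11, 3, 4, 13, 6, 14] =(3 9 10 8 15 6 16 14 13 4 12)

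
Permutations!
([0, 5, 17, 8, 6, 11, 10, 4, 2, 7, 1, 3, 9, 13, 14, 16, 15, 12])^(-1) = [0, 10, 8, 11, 7, 1, 4, 9, 3, 12, 6, 5, 17, 13, 14, 16, 15, 2]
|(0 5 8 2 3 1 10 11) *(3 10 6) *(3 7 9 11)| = 11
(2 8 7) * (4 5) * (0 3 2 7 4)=[3, 1, 8, 2, 5, 0, 6, 7, 4]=(0 3 2 8 4 5)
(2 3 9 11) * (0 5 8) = [5, 1, 3, 9, 4, 8, 6, 7, 0, 11, 10, 2] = (0 5 8)(2 3 9 11)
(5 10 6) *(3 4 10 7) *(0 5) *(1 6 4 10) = (0 5 7 3 10 4 1 6) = [5, 6, 2, 10, 1, 7, 0, 3, 8, 9, 4]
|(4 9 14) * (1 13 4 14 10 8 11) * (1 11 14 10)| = |(1 13 4 9)(8 14 10)| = 12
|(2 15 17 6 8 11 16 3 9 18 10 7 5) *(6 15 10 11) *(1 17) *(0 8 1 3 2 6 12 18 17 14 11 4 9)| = |(0 8 12 18 4 9 17 15 3)(1 14 11 16 2 10 7 5 6)| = 9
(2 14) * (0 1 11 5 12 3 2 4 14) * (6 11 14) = (0 1 14 4 6 11 5 12 3 2) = [1, 14, 0, 2, 6, 12, 11, 7, 8, 9, 10, 5, 3, 13, 4]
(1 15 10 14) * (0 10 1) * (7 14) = (0 10 7 14)(1 15) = [10, 15, 2, 3, 4, 5, 6, 14, 8, 9, 7, 11, 12, 13, 0, 1]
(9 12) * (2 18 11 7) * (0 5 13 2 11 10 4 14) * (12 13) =(0 5 12 9 13 2 18 10 4 14)(7 11) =[5, 1, 18, 3, 14, 12, 6, 11, 8, 13, 4, 7, 9, 2, 0, 15, 16, 17, 10]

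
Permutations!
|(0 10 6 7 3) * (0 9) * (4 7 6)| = |(0 10 4 7 3 9)| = 6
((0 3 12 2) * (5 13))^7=((0 3 12 2)(5 13))^7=(0 2 12 3)(5 13)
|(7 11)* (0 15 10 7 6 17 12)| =8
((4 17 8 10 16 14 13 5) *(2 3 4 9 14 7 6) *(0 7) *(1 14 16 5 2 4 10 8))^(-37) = (0 1 10 7 14 5 6 13 9 4 2 16 17 3)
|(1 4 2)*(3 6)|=6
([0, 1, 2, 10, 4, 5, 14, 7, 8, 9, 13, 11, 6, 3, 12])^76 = (3 10 13)(6 14 12)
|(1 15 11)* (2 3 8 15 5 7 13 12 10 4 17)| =13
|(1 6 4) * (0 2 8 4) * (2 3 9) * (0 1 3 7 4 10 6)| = 10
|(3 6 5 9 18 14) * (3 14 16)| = 6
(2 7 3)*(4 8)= (2 7 3)(4 8)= [0, 1, 7, 2, 8, 5, 6, 3, 4]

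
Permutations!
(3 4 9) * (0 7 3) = (0 7 3 4 9) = [7, 1, 2, 4, 9, 5, 6, 3, 8, 0]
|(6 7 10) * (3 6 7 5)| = |(3 6 5)(7 10)| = 6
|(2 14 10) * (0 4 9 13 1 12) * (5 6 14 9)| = 11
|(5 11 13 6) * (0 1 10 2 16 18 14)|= |(0 1 10 2 16 18 14)(5 11 13 6)|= 28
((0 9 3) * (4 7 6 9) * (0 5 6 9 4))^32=(3 6 7)(4 9 5)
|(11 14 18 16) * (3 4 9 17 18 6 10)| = |(3 4 9 17 18 16 11 14 6 10)| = 10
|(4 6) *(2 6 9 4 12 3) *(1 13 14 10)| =4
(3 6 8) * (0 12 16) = [12, 1, 2, 6, 4, 5, 8, 7, 3, 9, 10, 11, 16, 13, 14, 15, 0] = (0 12 16)(3 6 8)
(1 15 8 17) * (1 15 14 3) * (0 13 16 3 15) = [13, 14, 2, 1, 4, 5, 6, 7, 17, 9, 10, 11, 12, 16, 15, 8, 3, 0] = (0 13 16 3 1 14 15 8 17)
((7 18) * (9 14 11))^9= (7 18)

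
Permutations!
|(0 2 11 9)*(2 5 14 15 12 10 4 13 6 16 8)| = |(0 5 14 15 12 10 4 13 6 16 8 2 11 9)| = 14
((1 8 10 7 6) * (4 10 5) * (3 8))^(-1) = (1 6 7 10 4 5 8 3)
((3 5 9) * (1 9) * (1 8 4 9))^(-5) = (9)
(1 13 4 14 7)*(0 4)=(0 4 14 7 1 13)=[4, 13, 2, 3, 14, 5, 6, 1, 8, 9, 10, 11, 12, 0, 7]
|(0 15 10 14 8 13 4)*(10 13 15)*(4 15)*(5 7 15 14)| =9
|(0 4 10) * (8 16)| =|(0 4 10)(8 16)| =6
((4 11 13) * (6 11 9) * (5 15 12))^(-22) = (4 11 9 13 6)(5 12 15)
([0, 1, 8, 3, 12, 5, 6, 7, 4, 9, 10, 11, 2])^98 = [0, 1, 4, 3, 2, 5, 6, 7, 12, 9, 10, 11, 8]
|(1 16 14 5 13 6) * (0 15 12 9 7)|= 30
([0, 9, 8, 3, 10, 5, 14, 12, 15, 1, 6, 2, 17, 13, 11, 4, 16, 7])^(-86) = [0, 1, 15, 3, 6, 5, 11, 12, 4, 9, 14, 8, 17, 13, 2, 10, 16, 7]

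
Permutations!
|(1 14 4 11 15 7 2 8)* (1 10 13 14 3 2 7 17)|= |(1 3 2 8 10 13 14 4 11 15 17)|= 11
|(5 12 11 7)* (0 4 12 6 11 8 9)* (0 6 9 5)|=9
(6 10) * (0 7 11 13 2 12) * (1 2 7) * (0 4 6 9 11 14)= (0 1 2 12 4 6 10 9 11 13 7 14)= [1, 2, 12, 3, 6, 5, 10, 14, 8, 11, 9, 13, 4, 7, 0]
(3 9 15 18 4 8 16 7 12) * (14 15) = (3 9 14 15 18 4 8 16 7 12) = [0, 1, 2, 9, 8, 5, 6, 12, 16, 14, 10, 11, 3, 13, 15, 18, 7, 17, 4]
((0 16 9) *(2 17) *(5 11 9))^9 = (0 9 11 5 16)(2 17)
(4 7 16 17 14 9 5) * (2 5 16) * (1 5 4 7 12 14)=[0, 5, 4, 3, 12, 7, 6, 2, 8, 16, 10, 11, 14, 13, 9, 15, 17, 1]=(1 5 7 2 4 12 14 9 16 17)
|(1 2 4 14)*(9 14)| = 5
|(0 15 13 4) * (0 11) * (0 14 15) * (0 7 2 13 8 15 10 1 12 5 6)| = 12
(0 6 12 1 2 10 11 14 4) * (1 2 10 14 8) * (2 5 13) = [6, 10, 14, 3, 0, 13, 12, 7, 1, 9, 11, 8, 5, 2, 4] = (0 6 12 5 13 2 14 4)(1 10 11 8)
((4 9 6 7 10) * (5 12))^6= ((4 9 6 7 10)(5 12))^6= (12)(4 9 6 7 10)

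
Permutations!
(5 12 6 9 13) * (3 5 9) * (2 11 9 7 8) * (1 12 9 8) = (1 12 6 3 5 9 13 7)(2 11 8) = [0, 12, 11, 5, 4, 9, 3, 1, 2, 13, 10, 8, 6, 7]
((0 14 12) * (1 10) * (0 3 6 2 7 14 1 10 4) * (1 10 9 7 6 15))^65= (0 12)(1 7)(2 6)(3 10)(4 14)(9 15)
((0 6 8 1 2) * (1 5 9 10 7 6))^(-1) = (0 2 1)(5 8 6 7 10 9)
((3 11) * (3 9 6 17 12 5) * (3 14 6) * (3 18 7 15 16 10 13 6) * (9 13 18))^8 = (7 10 15 18 16)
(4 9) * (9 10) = (4 10 9) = [0, 1, 2, 3, 10, 5, 6, 7, 8, 4, 9]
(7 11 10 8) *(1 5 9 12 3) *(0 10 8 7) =[10, 5, 2, 1, 4, 9, 6, 11, 0, 12, 7, 8, 3] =(0 10 7 11 8)(1 5 9 12 3)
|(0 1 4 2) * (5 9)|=4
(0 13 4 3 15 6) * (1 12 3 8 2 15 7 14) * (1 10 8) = [13, 12, 15, 7, 1, 5, 0, 14, 2, 9, 8, 11, 3, 4, 10, 6] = (0 13 4 1 12 3 7 14 10 8 2 15 6)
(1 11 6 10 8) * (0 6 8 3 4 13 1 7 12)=(0 6 10 3 4 13 1 11 8 7 12)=[6, 11, 2, 4, 13, 5, 10, 12, 7, 9, 3, 8, 0, 1]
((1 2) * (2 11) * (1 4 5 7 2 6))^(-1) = (1 6 11)(2 7 5 4)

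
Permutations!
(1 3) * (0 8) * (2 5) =(0 8)(1 3)(2 5) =[8, 3, 5, 1, 4, 2, 6, 7, 0]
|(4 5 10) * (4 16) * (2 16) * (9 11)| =10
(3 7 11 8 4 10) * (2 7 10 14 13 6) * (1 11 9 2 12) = (1 11 8 4 14 13 6 12)(2 7 9)(3 10) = [0, 11, 7, 10, 14, 5, 12, 9, 4, 2, 3, 8, 1, 6, 13]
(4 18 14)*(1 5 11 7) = [0, 5, 2, 3, 18, 11, 6, 1, 8, 9, 10, 7, 12, 13, 4, 15, 16, 17, 14] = (1 5 11 7)(4 18 14)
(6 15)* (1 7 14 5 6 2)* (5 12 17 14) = (1 7 5 6 15 2)(12 17 14) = [0, 7, 1, 3, 4, 6, 15, 5, 8, 9, 10, 11, 17, 13, 12, 2, 16, 14]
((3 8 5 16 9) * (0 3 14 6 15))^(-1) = (0 15 6 14 9 16 5 8 3)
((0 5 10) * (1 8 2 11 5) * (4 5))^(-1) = ((0 1 8 2 11 4 5 10))^(-1) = (0 10 5 4 11 2 8 1)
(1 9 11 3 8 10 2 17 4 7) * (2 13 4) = (1 9 11 3 8 10 13 4 7)(2 17) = [0, 9, 17, 8, 7, 5, 6, 1, 10, 11, 13, 3, 12, 4, 14, 15, 16, 2]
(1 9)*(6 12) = (1 9)(6 12) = [0, 9, 2, 3, 4, 5, 12, 7, 8, 1, 10, 11, 6]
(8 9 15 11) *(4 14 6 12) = (4 14 6 12)(8 9 15 11) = [0, 1, 2, 3, 14, 5, 12, 7, 9, 15, 10, 8, 4, 13, 6, 11]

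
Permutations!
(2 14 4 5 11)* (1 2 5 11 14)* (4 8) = (1 2)(4 11 5 14 8) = [0, 2, 1, 3, 11, 14, 6, 7, 4, 9, 10, 5, 12, 13, 8]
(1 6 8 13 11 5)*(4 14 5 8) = [0, 6, 2, 3, 14, 1, 4, 7, 13, 9, 10, 8, 12, 11, 5] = (1 6 4 14 5)(8 13 11)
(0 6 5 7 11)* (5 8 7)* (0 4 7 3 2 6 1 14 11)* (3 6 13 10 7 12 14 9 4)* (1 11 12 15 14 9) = [11, 1, 13, 2, 15, 5, 8, 0, 6, 4, 7, 3, 9, 10, 12, 14] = (0 11 3 2 13 10 7)(4 15 14 12 9)(6 8)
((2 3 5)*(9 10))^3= ((2 3 5)(9 10))^3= (9 10)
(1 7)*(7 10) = (1 10 7) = [0, 10, 2, 3, 4, 5, 6, 1, 8, 9, 7]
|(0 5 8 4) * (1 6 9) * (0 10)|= |(0 5 8 4 10)(1 6 9)|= 15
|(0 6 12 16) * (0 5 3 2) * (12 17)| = 8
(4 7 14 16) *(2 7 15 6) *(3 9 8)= (2 7 14 16 4 15 6)(3 9 8)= [0, 1, 7, 9, 15, 5, 2, 14, 3, 8, 10, 11, 12, 13, 16, 6, 4]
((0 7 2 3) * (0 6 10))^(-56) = ((0 7 2 3 6 10))^(-56) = (0 6 2)(3 7 10)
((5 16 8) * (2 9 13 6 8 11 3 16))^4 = (2 8 13)(3 16 11)(5 6 9)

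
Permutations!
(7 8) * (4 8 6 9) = (4 8 7 6 9) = [0, 1, 2, 3, 8, 5, 9, 6, 7, 4]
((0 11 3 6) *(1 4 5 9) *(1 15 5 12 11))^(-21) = (15)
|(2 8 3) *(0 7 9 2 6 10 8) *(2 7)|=4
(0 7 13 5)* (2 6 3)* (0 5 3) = [7, 1, 6, 2, 4, 5, 0, 13, 8, 9, 10, 11, 12, 3] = (0 7 13 3 2 6)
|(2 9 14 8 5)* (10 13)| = 10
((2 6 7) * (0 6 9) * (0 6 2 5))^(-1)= (0 5 7 6 9 2)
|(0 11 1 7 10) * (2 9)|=10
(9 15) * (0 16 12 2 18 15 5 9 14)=(0 16 12 2 18 15 14)(5 9)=[16, 1, 18, 3, 4, 9, 6, 7, 8, 5, 10, 11, 2, 13, 0, 14, 12, 17, 15]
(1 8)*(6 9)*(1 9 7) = (1 8 9 6 7) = [0, 8, 2, 3, 4, 5, 7, 1, 9, 6]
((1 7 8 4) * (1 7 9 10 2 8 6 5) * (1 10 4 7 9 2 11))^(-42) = (1 10 6 8)(2 11 5 7)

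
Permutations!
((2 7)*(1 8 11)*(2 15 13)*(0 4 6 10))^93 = ((0 4 6 10)(1 8 11)(2 7 15 13))^93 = (0 4 6 10)(2 7 15 13)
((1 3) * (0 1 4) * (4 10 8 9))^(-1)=(0 4 9 8 10 3 1)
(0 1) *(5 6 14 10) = (0 1)(5 6 14 10) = [1, 0, 2, 3, 4, 6, 14, 7, 8, 9, 5, 11, 12, 13, 10]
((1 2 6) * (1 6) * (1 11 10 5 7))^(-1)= ((1 2 11 10 5 7))^(-1)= (1 7 5 10 11 2)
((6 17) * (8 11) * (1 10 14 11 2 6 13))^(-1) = (1 13 17 6 2 8 11 14 10)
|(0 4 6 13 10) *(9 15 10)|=|(0 4 6 13 9 15 10)|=7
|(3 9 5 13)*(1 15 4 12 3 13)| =7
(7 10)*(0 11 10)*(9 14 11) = (0 9 14 11 10 7) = [9, 1, 2, 3, 4, 5, 6, 0, 8, 14, 7, 10, 12, 13, 11]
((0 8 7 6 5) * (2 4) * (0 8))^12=((2 4)(5 8 7 6))^12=(8)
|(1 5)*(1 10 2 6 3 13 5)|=6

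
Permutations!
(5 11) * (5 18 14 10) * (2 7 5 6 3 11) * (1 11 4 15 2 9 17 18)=(1 11)(2 7 5 9 17 18 14 10 6 3 4 15)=[0, 11, 7, 4, 15, 9, 3, 5, 8, 17, 6, 1, 12, 13, 10, 2, 16, 18, 14]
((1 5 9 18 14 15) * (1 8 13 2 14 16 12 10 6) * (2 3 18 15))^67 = (1 18 9 12 8 6 3 5 16 15 10 13)(2 14)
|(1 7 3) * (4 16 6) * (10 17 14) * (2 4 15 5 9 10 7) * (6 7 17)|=30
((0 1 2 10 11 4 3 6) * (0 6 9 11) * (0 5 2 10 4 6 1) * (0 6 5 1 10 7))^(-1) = (0 7 1 10 6)(2 5 11 9 3 4)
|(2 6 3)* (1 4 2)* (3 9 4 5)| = |(1 5 3)(2 6 9 4)| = 12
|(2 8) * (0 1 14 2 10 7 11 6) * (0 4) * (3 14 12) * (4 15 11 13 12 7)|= |(0 1 7 13 12 3 14 2 8 10 4)(6 15 11)|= 33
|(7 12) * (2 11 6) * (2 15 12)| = 6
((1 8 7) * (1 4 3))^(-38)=((1 8 7 4 3))^(-38)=(1 7 3 8 4)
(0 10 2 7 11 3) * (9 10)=(0 9 10 2 7 11 3)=[9, 1, 7, 0, 4, 5, 6, 11, 8, 10, 2, 3]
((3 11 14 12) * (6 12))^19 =((3 11 14 6 12))^19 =(3 12 6 14 11)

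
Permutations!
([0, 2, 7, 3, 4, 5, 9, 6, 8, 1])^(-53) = [0, 7, 6, 3, 4, 5, 1, 9, 8, 2]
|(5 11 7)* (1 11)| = |(1 11 7 5)| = 4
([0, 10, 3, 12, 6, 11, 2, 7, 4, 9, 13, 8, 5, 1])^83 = [0, 13, 5, 11, 3, 4, 12, 7, 2, 9, 1, 6, 8, 10]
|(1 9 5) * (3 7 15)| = |(1 9 5)(3 7 15)| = 3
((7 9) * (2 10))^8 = (10)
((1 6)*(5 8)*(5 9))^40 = ((1 6)(5 8 9))^40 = (5 8 9)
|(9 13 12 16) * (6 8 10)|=12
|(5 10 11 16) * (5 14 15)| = |(5 10 11 16 14 15)| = 6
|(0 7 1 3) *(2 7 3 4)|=|(0 3)(1 4 2 7)|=4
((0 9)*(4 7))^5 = (0 9)(4 7)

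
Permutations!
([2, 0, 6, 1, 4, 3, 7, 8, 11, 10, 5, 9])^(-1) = (0 1 3 5 10 9 11 8 7 6 2)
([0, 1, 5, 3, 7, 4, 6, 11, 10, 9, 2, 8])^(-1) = [0, 1, 10, 3, 5, 2, 6, 4, 11, 9, 8, 7]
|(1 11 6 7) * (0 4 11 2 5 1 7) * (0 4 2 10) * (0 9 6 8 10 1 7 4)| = 10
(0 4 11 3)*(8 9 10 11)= (0 4 8 9 10 11 3)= [4, 1, 2, 0, 8, 5, 6, 7, 9, 10, 11, 3]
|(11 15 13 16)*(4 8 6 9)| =|(4 8 6 9)(11 15 13 16)| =4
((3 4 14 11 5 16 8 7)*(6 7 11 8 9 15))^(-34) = (3 7 6 15 9 16 5 11 8 14 4)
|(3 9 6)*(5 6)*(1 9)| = |(1 9 5 6 3)| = 5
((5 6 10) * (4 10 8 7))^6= ((4 10 5 6 8 7))^6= (10)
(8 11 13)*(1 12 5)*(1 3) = (1 12 5 3)(8 11 13) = [0, 12, 2, 1, 4, 3, 6, 7, 11, 9, 10, 13, 5, 8]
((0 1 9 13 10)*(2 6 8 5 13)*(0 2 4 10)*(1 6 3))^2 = (0 8 13 6 5)(1 4 2)(3 9 10)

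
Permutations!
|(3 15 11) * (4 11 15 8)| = |(15)(3 8 4 11)| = 4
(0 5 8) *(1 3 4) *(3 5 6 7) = (0 6 7 3 4 1 5 8) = [6, 5, 2, 4, 1, 8, 7, 3, 0]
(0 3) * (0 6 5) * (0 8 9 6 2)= (0 3 2)(5 8 9 6)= [3, 1, 0, 2, 4, 8, 5, 7, 9, 6]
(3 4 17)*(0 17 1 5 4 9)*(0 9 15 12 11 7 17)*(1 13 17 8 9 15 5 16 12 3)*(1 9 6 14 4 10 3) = (1 16 12 11 7 8 6 14 4 13 17 9 15)(3 5 10) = [0, 16, 2, 5, 13, 10, 14, 8, 6, 15, 3, 7, 11, 17, 4, 1, 12, 9]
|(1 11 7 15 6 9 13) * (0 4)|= |(0 4)(1 11 7 15 6 9 13)|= 14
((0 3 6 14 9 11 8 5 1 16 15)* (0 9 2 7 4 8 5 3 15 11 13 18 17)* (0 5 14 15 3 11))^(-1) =(0 16 1 5 17 18 13 9 15 6 3)(2 14 11 8 4 7)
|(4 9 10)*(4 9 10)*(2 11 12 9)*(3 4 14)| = 8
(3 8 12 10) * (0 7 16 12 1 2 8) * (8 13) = [7, 2, 13, 0, 4, 5, 6, 16, 1, 9, 3, 11, 10, 8, 14, 15, 12] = (0 7 16 12 10 3)(1 2 13 8)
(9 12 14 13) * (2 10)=(2 10)(9 12 14 13)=[0, 1, 10, 3, 4, 5, 6, 7, 8, 12, 2, 11, 14, 9, 13]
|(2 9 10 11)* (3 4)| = |(2 9 10 11)(3 4)| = 4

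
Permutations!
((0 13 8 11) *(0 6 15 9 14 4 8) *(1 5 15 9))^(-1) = (0 13)(1 15 5)(4 14 9 6 11 8)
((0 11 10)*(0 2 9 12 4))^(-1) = ((0 11 10 2 9 12 4))^(-1) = (0 4 12 9 2 10 11)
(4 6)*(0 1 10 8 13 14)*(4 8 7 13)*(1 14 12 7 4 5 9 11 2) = (0 14)(1 10 4 6 8 5 9 11 2)(7 13 12) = [14, 10, 1, 3, 6, 9, 8, 13, 5, 11, 4, 2, 7, 12, 0]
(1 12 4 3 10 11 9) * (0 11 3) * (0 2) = (0 11 9 1 12 4 2)(3 10) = [11, 12, 0, 10, 2, 5, 6, 7, 8, 1, 3, 9, 4]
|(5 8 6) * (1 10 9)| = 3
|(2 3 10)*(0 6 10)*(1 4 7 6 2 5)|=6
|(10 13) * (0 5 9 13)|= 5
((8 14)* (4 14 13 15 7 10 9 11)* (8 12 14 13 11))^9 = (4 13 15 7 10 9 8 11)(12 14) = ((4 13 15 7 10 9 8 11)(12 14))^9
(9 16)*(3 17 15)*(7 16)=(3 17 15)(7 16 9)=[0, 1, 2, 17, 4, 5, 6, 16, 8, 7, 10, 11, 12, 13, 14, 3, 9, 15]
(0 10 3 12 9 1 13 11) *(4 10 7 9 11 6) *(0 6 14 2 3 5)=(0 7 9 1 13 14 2 3 12 11 6 4 10 5)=[7, 13, 3, 12, 10, 0, 4, 9, 8, 1, 5, 6, 11, 14, 2]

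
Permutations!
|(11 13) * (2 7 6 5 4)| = |(2 7 6 5 4)(11 13)| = 10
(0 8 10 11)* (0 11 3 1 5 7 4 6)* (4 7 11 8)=(0 4 6)(1 5 11 8 10 3)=[4, 5, 2, 1, 6, 11, 0, 7, 10, 9, 3, 8]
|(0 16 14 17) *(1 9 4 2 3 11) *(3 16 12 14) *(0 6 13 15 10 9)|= 15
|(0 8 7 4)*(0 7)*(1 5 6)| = |(0 8)(1 5 6)(4 7)| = 6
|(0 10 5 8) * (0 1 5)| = 6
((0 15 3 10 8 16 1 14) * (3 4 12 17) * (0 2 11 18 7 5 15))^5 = (1 7 17)(2 15 10)(3 14 5)(4 8 11)(12 16 18)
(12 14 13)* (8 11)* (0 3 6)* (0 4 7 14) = (0 3 6 4 7 14 13 12)(8 11) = [3, 1, 2, 6, 7, 5, 4, 14, 11, 9, 10, 8, 0, 12, 13]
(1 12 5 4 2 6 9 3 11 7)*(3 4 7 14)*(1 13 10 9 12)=(2 6 12 5 7 13 10 9 4)(3 11 14)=[0, 1, 6, 11, 2, 7, 12, 13, 8, 4, 9, 14, 5, 10, 3]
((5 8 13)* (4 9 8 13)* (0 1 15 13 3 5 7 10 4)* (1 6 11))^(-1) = ((0 6 11 1 15 13 7 10 4 9 8)(3 5))^(-1) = (0 8 9 4 10 7 13 15 1 11 6)(3 5)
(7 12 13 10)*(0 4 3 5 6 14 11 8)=(0 4 3 5 6 14 11 8)(7 12 13 10)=[4, 1, 2, 5, 3, 6, 14, 12, 0, 9, 7, 8, 13, 10, 11]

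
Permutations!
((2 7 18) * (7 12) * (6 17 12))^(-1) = ((2 6 17 12 7 18))^(-1) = (2 18 7 12 17 6)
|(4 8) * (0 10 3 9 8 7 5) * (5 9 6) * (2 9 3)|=10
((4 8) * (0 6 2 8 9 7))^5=(0 9 8 6 7 4 2)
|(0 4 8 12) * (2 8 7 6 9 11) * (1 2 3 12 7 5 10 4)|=|(0 1 2 8 7 6 9 11 3 12)(4 5 10)|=30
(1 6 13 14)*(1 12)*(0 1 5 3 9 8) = (0 1 6 13 14 12 5 3 9 8) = [1, 6, 2, 9, 4, 3, 13, 7, 0, 8, 10, 11, 5, 14, 12]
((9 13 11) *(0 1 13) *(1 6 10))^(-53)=((0 6 10 1 13 11 9))^(-53)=(0 1 9 10 11 6 13)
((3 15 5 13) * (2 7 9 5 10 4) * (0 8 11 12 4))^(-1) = (0 10 15 3 13 5 9 7 2 4 12 11 8)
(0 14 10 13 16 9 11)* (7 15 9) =[14, 1, 2, 3, 4, 5, 6, 15, 8, 11, 13, 0, 12, 16, 10, 9, 7] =(0 14 10 13 16 7 15 9 11)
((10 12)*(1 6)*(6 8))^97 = ((1 8 6)(10 12))^97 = (1 8 6)(10 12)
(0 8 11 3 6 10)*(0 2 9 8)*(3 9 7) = (2 7 3 6 10)(8 11 9) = [0, 1, 7, 6, 4, 5, 10, 3, 11, 8, 2, 9]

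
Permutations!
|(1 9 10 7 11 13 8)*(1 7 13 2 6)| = |(1 9 10 13 8 7 11 2 6)| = 9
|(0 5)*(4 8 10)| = |(0 5)(4 8 10)| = 6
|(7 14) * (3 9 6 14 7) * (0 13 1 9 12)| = |(0 13 1 9 6 14 3 12)| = 8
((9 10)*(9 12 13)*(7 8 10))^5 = (7 9 13 12 10 8)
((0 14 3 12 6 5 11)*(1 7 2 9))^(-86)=(0 5 12 14 11 6 3)(1 2)(7 9)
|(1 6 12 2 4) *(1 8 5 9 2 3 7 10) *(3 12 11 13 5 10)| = 10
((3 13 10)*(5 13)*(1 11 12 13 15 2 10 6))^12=((1 11 12 13 6)(2 10 3 5 15))^12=(1 12 6 11 13)(2 3 15 10 5)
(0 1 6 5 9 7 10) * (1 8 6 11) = (0 8 6 5 9 7 10)(1 11) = [8, 11, 2, 3, 4, 9, 5, 10, 6, 7, 0, 1]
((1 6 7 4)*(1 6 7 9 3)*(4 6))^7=(1 6 3 7 9)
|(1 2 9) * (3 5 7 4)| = |(1 2 9)(3 5 7 4)| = 12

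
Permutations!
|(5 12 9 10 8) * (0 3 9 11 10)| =|(0 3 9)(5 12 11 10 8)| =15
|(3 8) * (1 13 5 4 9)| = 10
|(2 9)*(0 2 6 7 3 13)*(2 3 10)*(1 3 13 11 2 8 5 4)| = 22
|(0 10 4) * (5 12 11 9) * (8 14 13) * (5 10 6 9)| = 15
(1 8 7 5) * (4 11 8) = (1 4 11 8 7 5) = [0, 4, 2, 3, 11, 1, 6, 5, 7, 9, 10, 8]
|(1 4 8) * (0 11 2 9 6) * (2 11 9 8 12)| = |(0 9 6)(1 4 12 2 8)| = 15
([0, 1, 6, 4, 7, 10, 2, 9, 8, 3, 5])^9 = [0, 1, 6, 4, 7, 10, 2, 9, 8, 3, 5]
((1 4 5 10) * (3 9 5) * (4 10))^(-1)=(1 10)(3 4 5 9)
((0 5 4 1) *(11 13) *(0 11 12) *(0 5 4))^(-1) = (0 5 12 13 11 1 4) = ((0 4 1 11 13 12 5))^(-1)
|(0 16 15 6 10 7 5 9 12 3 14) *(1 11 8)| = 33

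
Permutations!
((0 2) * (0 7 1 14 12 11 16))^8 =((0 2 7 1 14 12 11 16))^8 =(16)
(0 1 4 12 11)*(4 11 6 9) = (0 1 11)(4 12 6 9) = [1, 11, 2, 3, 12, 5, 9, 7, 8, 4, 10, 0, 6]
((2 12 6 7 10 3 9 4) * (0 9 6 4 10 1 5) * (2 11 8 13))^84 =((0 9 10 3 6 7 1 5)(2 12 4 11 8 13))^84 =(13)(0 6)(1 10)(3 5)(7 9)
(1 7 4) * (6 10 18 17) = (1 7 4)(6 10 18 17) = [0, 7, 2, 3, 1, 5, 10, 4, 8, 9, 18, 11, 12, 13, 14, 15, 16, 6, 17]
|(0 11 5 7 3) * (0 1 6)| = 7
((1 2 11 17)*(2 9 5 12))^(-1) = (1 17 11 2 12 5 9)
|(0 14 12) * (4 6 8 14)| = 6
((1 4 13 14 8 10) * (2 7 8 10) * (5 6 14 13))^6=(14)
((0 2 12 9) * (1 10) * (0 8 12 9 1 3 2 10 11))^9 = ((0 10 3 2 9 8 12 1 11))^9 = (12)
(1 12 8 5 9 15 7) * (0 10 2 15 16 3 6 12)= (0 10 2 15 7 1)(3 6 12 8 5 9 16)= [10, 0, 15, 6, 4, 9, 12, 1, 5, 16, 2, 11, 8, 13, 14, 7, 3]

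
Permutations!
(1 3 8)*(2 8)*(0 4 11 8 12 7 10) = (0 4 11 8 1 3 2 12 7 10) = [4, 3, 12, 2, 11, 5, 6, 10, 1, 9, 0, 8, 7]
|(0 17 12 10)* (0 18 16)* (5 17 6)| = 8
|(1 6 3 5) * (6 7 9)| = 6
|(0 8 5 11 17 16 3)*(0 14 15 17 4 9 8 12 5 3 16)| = 11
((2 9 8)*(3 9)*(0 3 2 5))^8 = ((0 3 9 8 5))^8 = (0 8 3 5 9)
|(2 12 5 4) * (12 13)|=5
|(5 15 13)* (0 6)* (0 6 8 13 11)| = 6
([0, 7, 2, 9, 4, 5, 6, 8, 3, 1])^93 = (1 3 7 9 8)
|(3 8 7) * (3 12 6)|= 5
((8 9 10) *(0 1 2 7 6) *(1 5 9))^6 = (0 2 10)(1 9 6)(5 7 8)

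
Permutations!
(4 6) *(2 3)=(2 3)(4 6)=[0, 1, 3, 2, 6, 5, 4]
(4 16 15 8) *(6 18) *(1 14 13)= (1 14 13)(4 16 15 8)(6 18)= [0, 14, 2, 3, 16, 5, 18, 7, 4, 9, 10, 11, 12, 1, 13, 8, 15, 17, 6]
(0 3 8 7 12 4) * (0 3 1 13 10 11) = (0 1 13 10 11)(3 8 7 12 4) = [1, 13, 2, 8, 3, 5, 6, 12, 7, 9, 11, 0, 4, 10]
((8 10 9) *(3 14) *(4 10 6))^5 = (3 14)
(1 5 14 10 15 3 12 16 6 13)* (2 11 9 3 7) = (1 5 14 10 15 7 2 11 9 3 12 16 6 13) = [0, 5, 11, 12, 4, 14, 13, 2, 8, 3, 15, 9, 16, 1, 10, 7, 6]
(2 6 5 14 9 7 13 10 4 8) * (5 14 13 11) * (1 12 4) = (1 12 4 8 2 6 14 9 7 11 5 13 10) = [0, 12, 6, 3, 8, 13, 14, 11, 2, 7, 1, 5, 4, 10, 9]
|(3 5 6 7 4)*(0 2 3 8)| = |(0 2 3 5 6 7 4 8)| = 8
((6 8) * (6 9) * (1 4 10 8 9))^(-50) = (1 10)(4 8)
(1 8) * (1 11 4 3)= (1 8 11 4 3)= [0, 8, 2, 1, 3, 5, 6, 7, 11, 9, 10, 4]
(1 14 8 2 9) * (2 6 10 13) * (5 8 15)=(1 14 15 5 8 6 10 13 2 9)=[0, 14, 9, 3, 4, 8, 10, 7, 6, 1, 13, 11, 12, 2, 15, 5]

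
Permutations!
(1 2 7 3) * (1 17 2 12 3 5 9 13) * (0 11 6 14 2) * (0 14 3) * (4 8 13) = [11, 12, 7, 17, 8, 9, 3, 5, 13, 4, 10, 6, 0, 1, 2, 15, 16, 14] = (0 11 6 3 17 14 2 7 5 9 4 8 13 1 12)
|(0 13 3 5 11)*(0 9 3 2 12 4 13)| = 4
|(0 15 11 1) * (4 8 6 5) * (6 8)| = 12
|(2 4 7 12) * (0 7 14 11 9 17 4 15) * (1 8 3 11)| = |(0 7 12 2 15)(1 8 3 11 9 17 4 14)| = 40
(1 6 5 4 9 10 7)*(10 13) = (1 6 5 4 9 13 10 7) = [0, 6, 2, 3, 9, 4, 5, 1, 8, 13, 7, 11, 12, 10]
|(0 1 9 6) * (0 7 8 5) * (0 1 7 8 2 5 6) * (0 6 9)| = |(0 7 2 5 1)(6 8 9)| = 15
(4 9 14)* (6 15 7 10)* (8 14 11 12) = (4 9 11 12 8 14)(6 15 7 10) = [0, 1, 2, 3, 9, 5, 15, 10, 14, 11, 6, 12, 8, 13, 4, 7]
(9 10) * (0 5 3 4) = (0 5 3 4)(9 10) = [5, 1, 2, 4, 0, 3, 6, 7, 8, 10, 9]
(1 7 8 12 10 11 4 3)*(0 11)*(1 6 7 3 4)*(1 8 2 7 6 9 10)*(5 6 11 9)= (0 9 10)(1 3 5 6 11 8 12)(2 7)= [9, 3, 7, 5, 4, 6, 11, 2, 12, 10, 0, 8, 1]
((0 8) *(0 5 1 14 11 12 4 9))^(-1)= ((0 8 5 1 14 11 12 4 9))^(-1)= (0 9 4 12 11 14 1 5 8)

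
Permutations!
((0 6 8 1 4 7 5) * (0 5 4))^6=(0 8)(1 6)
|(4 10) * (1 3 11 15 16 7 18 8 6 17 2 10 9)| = 14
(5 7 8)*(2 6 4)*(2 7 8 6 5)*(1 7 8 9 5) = (1 7 6 4 8 2)(5 9) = [0, 7, 1, 3, 8, 9, 4, 6, 2, 5]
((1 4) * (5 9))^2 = (9)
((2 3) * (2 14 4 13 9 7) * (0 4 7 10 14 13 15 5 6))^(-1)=(0 6 5 15 4)(2 7 14 10 9 13 3)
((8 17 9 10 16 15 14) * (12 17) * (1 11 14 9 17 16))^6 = ((17)(1 11 14 8 12 16 15 9 10))^6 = (17)(1 15 8)(9 12 11)(10 16 14)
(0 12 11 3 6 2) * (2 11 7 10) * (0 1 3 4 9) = [12, 3, 1, 6, 9, 5, 11, 10, 8, 0, 2, 4, 7] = (0 12 7 10 2 1 3 6 11 4 9)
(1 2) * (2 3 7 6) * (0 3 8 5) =(0 3 7 6 2 1 8 5) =[3, 8, 1, 7, 4, 0, 2, 6, 5]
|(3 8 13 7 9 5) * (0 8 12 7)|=|(0 8 13)(3 12 7 9 5)|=15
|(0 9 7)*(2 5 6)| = |(0 9 7)(2 5 6)| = 3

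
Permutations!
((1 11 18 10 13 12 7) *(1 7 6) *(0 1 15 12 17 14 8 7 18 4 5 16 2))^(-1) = ((0 1 11 4 5 16 2)(6 15 12)(7 18 10 13 17 14 8))^(-1) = (0 2 16 5 4 11 1)(6 12 15)(7 8 14 17 13 10 18)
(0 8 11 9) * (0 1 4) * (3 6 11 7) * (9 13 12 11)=(0 8 7 3 6 9 1 4)(11 13 12)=[8, 4, 2, 6, 0, 5, 9, 3, 7, 1, 10, 13, 11, 12]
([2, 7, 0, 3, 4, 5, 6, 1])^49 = [2, 7, 0, 3, 4, 5, 6, 1]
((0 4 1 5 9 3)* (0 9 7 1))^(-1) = (0 4)(1 7 5)(3 9)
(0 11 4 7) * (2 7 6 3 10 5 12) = [11, 1, 7, 10, 6, 12, 3, 0, 8, 9, 5, 4, 2] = (0 11 4 6 3 10 5 12 2 7)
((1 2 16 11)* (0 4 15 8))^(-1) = (0 8 15 4)(1 11 16 2)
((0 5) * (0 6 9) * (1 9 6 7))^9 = ((0 5 7 1 9))^9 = (0 9 1 7 5)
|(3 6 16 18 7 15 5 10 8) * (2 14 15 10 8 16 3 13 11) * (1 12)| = 28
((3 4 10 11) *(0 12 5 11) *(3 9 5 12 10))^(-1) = ((12)(0 10)(3 4)(5 11 9))^(-1) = (12)(0 10)(3 4)(5 9 11)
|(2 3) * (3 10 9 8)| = 5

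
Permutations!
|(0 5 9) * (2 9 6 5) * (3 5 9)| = |(0 2 3 5 6 9)| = 6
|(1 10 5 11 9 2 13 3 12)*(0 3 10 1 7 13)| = |(0 3 12 7 13 10 5 11 9 2)| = 10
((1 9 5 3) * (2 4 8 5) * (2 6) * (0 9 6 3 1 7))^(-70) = (0 3)(1 2 8)(4 5 6)(7 9)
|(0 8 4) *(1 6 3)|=3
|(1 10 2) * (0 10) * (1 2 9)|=|(0 10 9 1)|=4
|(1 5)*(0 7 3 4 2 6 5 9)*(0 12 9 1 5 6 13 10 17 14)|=18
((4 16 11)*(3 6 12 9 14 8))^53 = ((3 6 12 9 14 8)(4 16 11))^53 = (3 8 14 9 12 6)(4 11 16)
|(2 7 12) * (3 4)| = 6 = |(2 7 12)(3 4)|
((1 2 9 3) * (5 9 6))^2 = ((1 2 6 5 9 3))^2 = (1 6 9)(2 5 3)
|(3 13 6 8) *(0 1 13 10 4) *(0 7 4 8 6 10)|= |(0 1 13 10 8 3)(4 7)|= 6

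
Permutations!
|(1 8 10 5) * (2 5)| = |(1 8 10 2 5)| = 5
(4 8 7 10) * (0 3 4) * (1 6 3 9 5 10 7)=(0 9 5 10)(1 6 3 4 8)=[9, 6, 2, 4, 8, 10, 3, 7, 1, 5, 0]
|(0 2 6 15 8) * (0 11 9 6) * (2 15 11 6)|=|(0 15 8 6 11 9 2)|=7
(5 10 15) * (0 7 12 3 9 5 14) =(0 7 12 3 9 5 10 15 14) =[7, 1, 2, 9, 4, 10, 6, 12, 8, 5, 15, 11, 3, 13, 0, 14]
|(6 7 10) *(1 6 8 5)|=|(1 6 7 10 8 5)|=6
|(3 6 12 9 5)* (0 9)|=6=|(0 9 5 3 6 12)|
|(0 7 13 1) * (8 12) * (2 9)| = |(0 7 13 1)(2 9)(8 12)| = 4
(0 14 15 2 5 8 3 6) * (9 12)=(0 14 15 2 5 8 3 6)(9 12)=[14, 1, 5, 6, 4, 8, 0, 7, 3, 12, 10, 11, 9, 13, 15, 2]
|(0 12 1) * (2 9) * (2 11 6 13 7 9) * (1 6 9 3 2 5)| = |(0 12 6 13 7 3 2 5 1)(9 11)| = 18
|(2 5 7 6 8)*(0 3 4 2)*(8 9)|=9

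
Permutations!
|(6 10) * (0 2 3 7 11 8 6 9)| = 9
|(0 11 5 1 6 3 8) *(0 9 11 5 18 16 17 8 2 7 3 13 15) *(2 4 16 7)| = 18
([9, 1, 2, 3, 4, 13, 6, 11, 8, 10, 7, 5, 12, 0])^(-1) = (0 13 5 11 7 10 9)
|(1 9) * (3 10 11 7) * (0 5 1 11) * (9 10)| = |(0 5 1 10)(3 9 11 7)| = 4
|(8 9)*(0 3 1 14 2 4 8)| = |(0 3 1 14 2 4 8 9)| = 8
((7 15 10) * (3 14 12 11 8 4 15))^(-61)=(3 12 8 15 7 14 11 4 10)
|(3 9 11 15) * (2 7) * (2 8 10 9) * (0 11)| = |(0 11 15 3 2 7 8 10 9)| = 9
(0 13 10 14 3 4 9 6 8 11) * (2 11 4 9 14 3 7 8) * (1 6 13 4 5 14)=(0 4 1 6 2 11)(3 9 13 10)(5 14 7 8)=[4, 6, 11, 9, 1, 14, 2, 8, 5, 13, 3, 0, 12, 10, 7]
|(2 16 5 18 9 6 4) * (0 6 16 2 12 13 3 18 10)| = |(0 6 4 12 13 3 18 9 16 5 10)| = 11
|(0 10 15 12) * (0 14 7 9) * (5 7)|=|(0 10 15 12 14 5 7 9)|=8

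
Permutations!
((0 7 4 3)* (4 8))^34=(0 3 4 8 7)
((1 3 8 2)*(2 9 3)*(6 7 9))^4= (3 9 7 6 8)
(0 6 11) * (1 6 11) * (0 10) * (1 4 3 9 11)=(0 1 6 4 3 9 11 10)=[1, 6, 2, 9, 3, 5, 4, 7, 8, 11, 0, 10]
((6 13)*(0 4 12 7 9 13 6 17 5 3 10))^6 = (0 17 12 3 9)(4 5 7 10 13)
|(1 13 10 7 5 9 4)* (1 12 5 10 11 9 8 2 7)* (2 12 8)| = 11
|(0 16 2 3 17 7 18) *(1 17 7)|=6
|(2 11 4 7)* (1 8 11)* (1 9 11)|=10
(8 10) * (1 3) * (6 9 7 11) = (1 3)(6 9 7 11)(8 10) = [0, 3, 2, 1, 4, 5, 9, 11, 10, 7, 8, 6]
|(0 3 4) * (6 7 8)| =|(0 3 4)(6 7 8)| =3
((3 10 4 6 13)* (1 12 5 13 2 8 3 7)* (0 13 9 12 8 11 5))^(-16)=(0 9 11 6 10 8 7)(1 13 12 5 2 4 3)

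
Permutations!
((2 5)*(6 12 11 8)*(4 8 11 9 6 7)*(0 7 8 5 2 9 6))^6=(12)(0 7 4 5 9)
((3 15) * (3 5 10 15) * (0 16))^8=((0 16)(5 10 15))^8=(16)(5 15 10)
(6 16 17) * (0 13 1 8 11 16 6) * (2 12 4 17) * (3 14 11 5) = [13, 8, 12, 14, 17, 3, 6, 7, 5, 9, 10, 16, 4, 1, 11, 15, 2, 0] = (0 13 1 8 5 3 14 11 16 2 12 4 17)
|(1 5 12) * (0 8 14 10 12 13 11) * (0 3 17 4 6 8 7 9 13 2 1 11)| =36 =|(0 7 9 13)(1 5 2)(3 17 4 6 8 14 10 12 11)|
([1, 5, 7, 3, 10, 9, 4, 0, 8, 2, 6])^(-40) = [5, 9, 0, 3, 6, 2, 10, 1, 8, 7, 4]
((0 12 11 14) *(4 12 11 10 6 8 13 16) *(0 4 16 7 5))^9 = (16)(0 7 8 10 4 11 5 13 6 12 14)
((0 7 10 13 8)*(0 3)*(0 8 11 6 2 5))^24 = (13)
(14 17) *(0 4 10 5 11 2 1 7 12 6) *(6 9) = (0 4 10 5 11 2 1 7 12 9 6)(14 17) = [4, 7, 1, 3, 10, 11, 0, 12, 8, 6, 5, 2, 9, 13, 17, 15, 16, 14]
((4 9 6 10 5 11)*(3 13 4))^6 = (3 5 6 4)(9 13 11 10)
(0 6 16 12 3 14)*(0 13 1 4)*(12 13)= [6, 4, 2, 14, 0, 5, 16, 7, 8, 9, 10, 11, 3, 1, 12, 15, 13]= (0 6 16 13 1 4)(3 14 12)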